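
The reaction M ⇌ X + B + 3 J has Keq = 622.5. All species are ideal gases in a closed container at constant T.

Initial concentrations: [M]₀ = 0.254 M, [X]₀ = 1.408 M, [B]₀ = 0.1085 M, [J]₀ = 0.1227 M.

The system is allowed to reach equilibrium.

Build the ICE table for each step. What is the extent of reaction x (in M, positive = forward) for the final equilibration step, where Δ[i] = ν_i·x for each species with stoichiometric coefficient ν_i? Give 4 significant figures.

Q₀ = 0.001111 vs Keq = 622.5 ⇒ Q<K, forward
Step 1:
                  M         X         B         J
  I           0.254     1.408    0.1085    0.1227
  C         -0.2533    0.2533    0.2533      0.76
  E       6.6417e-04     1.661    0.3618    0.8827
  solve Keq expr → x = 0.2533; check Q = 622.5

x = 0.2533 M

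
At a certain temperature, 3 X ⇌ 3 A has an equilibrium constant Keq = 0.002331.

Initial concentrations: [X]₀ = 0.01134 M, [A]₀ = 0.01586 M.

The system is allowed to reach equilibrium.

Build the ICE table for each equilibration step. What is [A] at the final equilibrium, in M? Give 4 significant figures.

Q₀ = 2.736 vs Keq = 0.002331 ⇒ Q>K, reverse
Step 1:
                    X           A
  Initial     0.01134     0.01586
  Change      0.01268    -0.01268
  Equil       0.02402    0.003184
  solve Keq expr → x = -0.004225; check Q = 0.002331

[A]_eq = 0.003184 M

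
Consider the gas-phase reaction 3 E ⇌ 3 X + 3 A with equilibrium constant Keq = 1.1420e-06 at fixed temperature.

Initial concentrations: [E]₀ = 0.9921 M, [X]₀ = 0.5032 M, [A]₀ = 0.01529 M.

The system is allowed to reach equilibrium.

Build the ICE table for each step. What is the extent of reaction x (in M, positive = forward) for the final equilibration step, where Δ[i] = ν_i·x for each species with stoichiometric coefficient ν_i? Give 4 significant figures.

x = 0.001671 M

Q₀ = 4.6642e-07 vs Keq = 1.1420e-06 ⇒ Q<K, forward
Step 1:
                   E          X          A
  init        0.9921     0.5032    0.01529
  Δ        -0.005012   0.005012   0.005012
  eq          0.9871     0.5082     0.0203
  solve Keq expr → x = 0.001671; check Q = 1.1420e-06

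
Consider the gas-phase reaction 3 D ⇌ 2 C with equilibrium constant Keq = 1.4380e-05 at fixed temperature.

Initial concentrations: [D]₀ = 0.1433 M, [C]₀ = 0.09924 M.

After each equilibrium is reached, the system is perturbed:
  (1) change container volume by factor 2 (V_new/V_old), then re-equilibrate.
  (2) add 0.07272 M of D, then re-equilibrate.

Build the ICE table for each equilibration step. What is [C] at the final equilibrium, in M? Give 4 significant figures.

Q₀ = 3.347 vs Keq = 1.4380e-05 ⇒ Q>K, reverse
Step 1:
                    D           C
  I            0.1433     0.09924
  C             0.148    -0.09864
  E            0.2913  5.9609e-04
  solve Keq expr → x = -0.04932; check Q = 1.4380e-05
Then change container volume by factor 2 (V_new/V_old).
Step 2:
                    D           C
  I            0.1456  2.9805e-04
  C        1.3052e-04 -8.7012e-05
  E            0.1458  2.1103e-04
  solve Keq expr → x = -4.3506e-05; check Q = 1.4380e-05
Then add 0.07272 M of D.
Step 3:
                    D           C
  I            0.2185  2.1103e-04
  C       -2.6330e-04  1.7553e-04
  E            0.2182  3.8656e-04
  solve Keq expr → x = 8.7765e-05; check Q = 1.4380e-05

[C]_eq = 3.8656e-04 M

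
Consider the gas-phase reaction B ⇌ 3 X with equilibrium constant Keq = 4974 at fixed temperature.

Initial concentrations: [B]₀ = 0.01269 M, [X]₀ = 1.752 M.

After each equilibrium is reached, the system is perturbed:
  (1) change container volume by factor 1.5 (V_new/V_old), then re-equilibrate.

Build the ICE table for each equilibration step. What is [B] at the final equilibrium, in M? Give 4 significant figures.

Q₀ = 423.8 vs Keq = 4974 ⇒ Q<K, forward
Step 1:
                  B         X
  Initial   0.01269     1.752
  Change   -0.01154   0.03463
  Equil    0.001147     1.787
  solve Keq expr → x = 0.01154; check Q = 4974
Then change container volume by factor 1.5 (V_new/V_old).
Step 2:
                  B         X
  Initial 7.6438e-04     1.191
  Change  -4.2356e-04  0.001271
  Equil   3.4081e-04     1.192
  solve Keq expr → x = 4.2356e-04; check Q = 4974

[B]_eq = 3.4081e-04 M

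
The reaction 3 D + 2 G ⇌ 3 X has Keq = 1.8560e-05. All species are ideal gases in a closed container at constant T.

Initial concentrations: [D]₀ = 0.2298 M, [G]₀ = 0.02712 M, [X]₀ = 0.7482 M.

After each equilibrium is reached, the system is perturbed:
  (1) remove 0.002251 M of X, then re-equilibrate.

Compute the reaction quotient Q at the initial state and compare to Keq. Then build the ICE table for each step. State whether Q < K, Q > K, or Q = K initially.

Q₀ = 4.6927e+04; Q > K (proceeds reverse)

Q₀ = 4.6927e+04 vs Keq = 1.8560e-05 ⇒ Q>K, reverse
Step 1:
                   D          G          X
  I           0.2298    0.02712     0.7482
  C           0.7318     0.4879    -0.7318
  E           0.9616      0.515    0.01636
  solve Keq expr → x = -0.2439; check Q = 1.8560e-05
Then remove 0.002251 M of X.
Step 2:
                   D          G          X
  I           0.9616      0.515    0.01411
  C        -0.002183  -0.001455   0.002183
  E           0.9595     0.5136    0.01629
  solve Keq expr → x = 7.2770e-04; check Q = 1.8560e-05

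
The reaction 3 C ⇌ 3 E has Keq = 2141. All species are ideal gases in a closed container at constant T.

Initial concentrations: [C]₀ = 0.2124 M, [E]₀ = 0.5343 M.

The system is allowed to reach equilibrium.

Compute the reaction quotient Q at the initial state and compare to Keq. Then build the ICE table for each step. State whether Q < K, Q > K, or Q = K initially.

Q₀ = 15.92 vs Keq = 2141 ⇒ Q<K, forward
Step 1:
                  C         E
  Initial    0.2124    0.5343
  Change    -0.1586    0.1586
  Equil     0.05376    0.6929
  solve Keq expr → x = 0.05288; check Q = 2141

Q₀ = 15.92; Q < K (proceeds forward)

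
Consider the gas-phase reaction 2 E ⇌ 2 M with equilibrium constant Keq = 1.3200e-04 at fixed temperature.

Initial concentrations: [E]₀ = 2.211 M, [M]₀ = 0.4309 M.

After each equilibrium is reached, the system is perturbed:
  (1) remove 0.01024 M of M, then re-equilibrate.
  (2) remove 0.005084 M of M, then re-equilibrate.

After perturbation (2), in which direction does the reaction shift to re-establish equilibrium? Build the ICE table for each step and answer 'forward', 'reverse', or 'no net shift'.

Direction: forward

Q₀ = 0.03798 vs Keq = 1.3200e-04 ⇒ Q>K, reverse
Step 1:
                   E          M
  Initial      2.211     0.4309
  Change      0.4009    -0.4009
  Equil        2.612    0.03001
  solve Keq expr → x = -0.2004; check Q = 1.3200e-04
Then remove 0.01024 M of M.
Step 2:
                   E          M
  Initial      2.612    0.01977
  Change    -0.01012    0.01012
  Equil        2.602    0.02989
  solve Keq expr → x = 0.005062; check Q = 1.3200e-04
Then remove 0.005084 M of M.
Step 3:
                   E          M
  Initial      2.602    0.02481
  Change   -0.005026   0.005026
  Equil        2.597    0.02983
  solve Keq expr → x = 0.002513; check Q = 1.3200e-04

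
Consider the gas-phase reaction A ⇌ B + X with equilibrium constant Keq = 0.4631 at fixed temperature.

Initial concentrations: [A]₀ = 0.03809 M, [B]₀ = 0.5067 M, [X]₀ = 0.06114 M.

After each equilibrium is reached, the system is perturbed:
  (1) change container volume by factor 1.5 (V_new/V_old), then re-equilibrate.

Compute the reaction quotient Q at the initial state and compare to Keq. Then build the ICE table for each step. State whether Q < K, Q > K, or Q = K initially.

Q₀ = 0.8133; Q > K (proceeds reverse)

Q₀ = 0.8133 vs Keq = 0.4631 ⇒ Q>K, reverse
Step 1:
                   A          B          X
  I          0.03809     0.5067    0.06114
  C          0.01311   -0.01311   -0.01311
  E           0.0512     0.4936    0.04803
  solve Keq expr → x = -0.01311; check Q = 0.4631
Then change container volume by factor 1.5 (V_new/V_old).
Step 2:
                   A          B          X
  I          0.03413     0.3291    0.03202
  C        -0.006344   0.006344   0.006344
  E          0.02779     0.3354    0.03837
  solve Keq expr → x = 0.006344; check Q = 0.4631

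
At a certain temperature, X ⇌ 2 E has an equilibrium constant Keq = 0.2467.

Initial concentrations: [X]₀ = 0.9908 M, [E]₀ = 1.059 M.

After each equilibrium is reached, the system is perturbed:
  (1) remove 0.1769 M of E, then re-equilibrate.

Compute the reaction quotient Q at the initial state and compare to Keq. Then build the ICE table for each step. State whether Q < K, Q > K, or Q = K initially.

Q₀ = 1.132 vs Keq = 0.2467 ⇒ Q>K, reverse
Step 1:
                  X         E
  init       0.9908     1.059
  Δ          0.2526   -0.5052
  eq          1.243    0.5538
  solve Keq expr → x = -0.2526; check Q = 0.2467
Then remove 0.1769 M of E.
Step 2:
                  X         E
  init        1.243    0.3769
  Δ        -0.07946    0.1589
  eq          1.164    0.5359
  solve Keq expr → x = 0.07946; check Q = 0.2467

Q₀ = 1.132; Q > K (proceeds reverse)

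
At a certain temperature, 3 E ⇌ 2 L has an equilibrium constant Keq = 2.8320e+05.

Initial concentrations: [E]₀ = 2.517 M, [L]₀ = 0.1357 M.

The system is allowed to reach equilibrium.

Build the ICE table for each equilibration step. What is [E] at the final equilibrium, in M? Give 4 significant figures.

[E]_eq = 0.02252 M

Q₀ = 0.001155 vs Keq = 2.8320e+05 ⇒ Q<K, forward
Step 1:
                   E          L
  init         2.517     0.1357
  Δ           -2.494      1.663
  eq         0.02252      1.799
  solve Keq expr → x = 0.8315; check Q = 2.8320e+05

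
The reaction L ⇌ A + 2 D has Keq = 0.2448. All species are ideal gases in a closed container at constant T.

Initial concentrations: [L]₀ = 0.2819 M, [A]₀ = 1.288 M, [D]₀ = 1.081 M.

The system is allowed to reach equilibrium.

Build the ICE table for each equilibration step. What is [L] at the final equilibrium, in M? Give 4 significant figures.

[L]_eq = 0.622 M

Q₀ = 5.339 vs Keq = 0.2448 ⇒ Q>K, reverse
Step 1:
                  L         A         D
  init       0.2819     1.288     1.081
  Δ          0.3401   -0.3401   -0.6802
  eq          0.622    0.9479    0.4008
  solve Keq expr → x = -0.3401; check Q = 0.2448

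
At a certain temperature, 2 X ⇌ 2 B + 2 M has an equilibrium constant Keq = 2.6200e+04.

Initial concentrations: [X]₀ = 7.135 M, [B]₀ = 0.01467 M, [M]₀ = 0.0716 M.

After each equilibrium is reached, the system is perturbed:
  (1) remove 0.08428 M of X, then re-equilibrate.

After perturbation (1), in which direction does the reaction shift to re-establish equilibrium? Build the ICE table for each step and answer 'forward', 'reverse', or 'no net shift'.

Direction: reverse

Q₀ = 2.1672e-08 vs Keq = 2.6200e+04 ⇒ Q<K, forward
Step 1:
                  X         B         M
  init        7.135   0.01467    0.0716
  Δ          -6.842     6.842     6.842
  eq         0.2929     6.857     6.914
  solve Keq expr → x = 3.421; check Q = 2.6200e+04
Then remove 0.08428 M of X.
Step 2:
                  X         B         M
  init       0.2086     6.857     6.914
  Δ         0.07771  -0.07771  -0.07771
  eq         0.2863     6.779     6.836
  solve Keq expr → x = -0.03885; check Q = 2.6200e+04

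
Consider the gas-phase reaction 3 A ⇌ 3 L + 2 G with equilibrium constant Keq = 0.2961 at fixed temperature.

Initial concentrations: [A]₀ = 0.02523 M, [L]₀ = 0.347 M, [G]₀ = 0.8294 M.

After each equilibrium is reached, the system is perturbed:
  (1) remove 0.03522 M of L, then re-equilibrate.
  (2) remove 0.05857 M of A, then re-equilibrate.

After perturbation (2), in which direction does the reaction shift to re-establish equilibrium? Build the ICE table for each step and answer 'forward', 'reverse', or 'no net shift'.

Direction: reverse

Q₀ = 1790 vs Keq = 0.2961 ⇒ Q>K, reverse
Step 1:
                   A          L          G
  I          0.02523      0.347     0.8294
  C           0.1774    -0.1774    -0.1183
  E           0.2027     0.1696     0.7111
  solve Keq expr → x = -0.05915; check Q = 0.2961
Then remove 0.03522 M of L.
Step 2:
                   A          L          G
  I           0.2027     0.1343     0.7111
  C         -0.01823    0.01823    0.01216
  E           0.1844     0.1526     0.7233
  solve Keq expr → x = 0.006078; check Q = 0.2961
Then remove 0.05857 M of A.
Step 3:
                   A          L          G
  I           0.1259     0.1526     0.7233
  C          0.02542   -0.02542   -0.01695
  E           0.1513     0.1271     0.7063
  solve Keq expr → x = -0.008475; check Q = 0.2961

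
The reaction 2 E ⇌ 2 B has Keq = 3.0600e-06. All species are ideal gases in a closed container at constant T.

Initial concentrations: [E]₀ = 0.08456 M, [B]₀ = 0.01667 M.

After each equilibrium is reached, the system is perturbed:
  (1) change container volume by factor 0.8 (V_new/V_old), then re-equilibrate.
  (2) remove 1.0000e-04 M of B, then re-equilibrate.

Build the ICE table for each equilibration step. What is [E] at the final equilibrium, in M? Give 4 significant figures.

[E]_eq = 0.1262 M

Q₀ = 0.03886 vs Keq = 3.0600e-06 ⇒ Q>K, reverse
Step 1:
                   E          B
  init       0.08456    0.01667
  Δ          0.01649   -0.01649
  eq          0.1011 1.7677e-04
  solve Keq expr → x = -0.008247; check Q = 3.0600e-06
Then change container volume by factor 0.8 (V_new/V_old).
Step 2:
                   E          B
  init        0.1263 2.2096e-04
  Δ                0          0
  eq          0.1263 2.2096e-04
  solve Keq expr → x = 0; check Q = 3.0600e-06
Then remove 1.0000e-04 M of B.
Step 3:
                   E          B
  init        0.1263 1.2096e-04
  Δ       -9.9825e-05 9.9825e-05
  eq          0.1262 2.2079e-04
  solve Keq expr → x = 4.9913e-05; check Q = 3.0600e-06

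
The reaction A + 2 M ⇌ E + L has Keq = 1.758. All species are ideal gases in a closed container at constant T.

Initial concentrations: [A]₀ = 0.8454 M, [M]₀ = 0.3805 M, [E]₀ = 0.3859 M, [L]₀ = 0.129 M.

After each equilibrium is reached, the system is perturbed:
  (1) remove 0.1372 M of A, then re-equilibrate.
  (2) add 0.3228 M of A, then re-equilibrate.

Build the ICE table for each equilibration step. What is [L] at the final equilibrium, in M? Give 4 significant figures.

Q₀ = 0.4067 vs Keq = 1.758 ⇒ Q<K, forward
Step 1:
                  A         M         E         L
  Initial    0.8454    0.3805    0.3859     0.129
  Change   -0.06435   -0.1287   0.06435   0.06435
  Equil       0.781    0.2518    0.4503    0.1934
  solve Keq expr → x = 0.06435; check Q = 1.758
Then remove 0.1372 M of A.
Step 2:
                  A         M         E         L
  Initial    0.6438    0.2518    0.4503    0.1934
  Change   0.007893   0.01579 -0.007893 -0.007893
  Equil      0.6517    0.2676    0.4424    0.1855
  solve Keq expr → x = -0.007893; check Q = 1.758
Then add 0.3228 M of A.
Step 3:
                  A         M         E         L
  Initial    0.9745    0.2676    0.4424    0.1855
  Change   -0.01651  -0.03301   0.01651   0.01651
  Equil       0.958    0.2346    0.4589     0.202
  solve Keq expr → x = 0.01651; check Q = 1.758

[L]_eq = 0.202 M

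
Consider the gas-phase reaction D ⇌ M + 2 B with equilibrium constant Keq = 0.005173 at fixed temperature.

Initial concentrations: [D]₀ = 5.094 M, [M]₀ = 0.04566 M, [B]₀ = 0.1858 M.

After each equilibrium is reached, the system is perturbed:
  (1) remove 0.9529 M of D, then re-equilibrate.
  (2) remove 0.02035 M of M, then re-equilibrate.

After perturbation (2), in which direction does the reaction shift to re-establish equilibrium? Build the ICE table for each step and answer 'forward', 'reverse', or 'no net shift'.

Direction: forward

Q₀ = 3.0943e-04 vs Keq = 0.005173 ⇒ Q<K, forward
Step 1:
                   D          M          B
  I            5.094    0.04566     0.1858
  C          -0.1104     0.1104     0.2207
  E            4.984      0.156     0.4065
  solve Keq expr → x = 0.1104; check Q = 0.005173
Then remove 0.9529 M of D.
Step 2:
                   D          M          B
  I            4.031      0.156     0.4065
  C          0.01242   -0.01242   -0.02485
  E            4.043     0.1436     0.3817
  solve Keq expr → x = -0.01242; check Q = 0.005173
Then remove 0.02035 M of M.
Step 3:
                   D          M          B
  I            4.043     0.1232     0.3817
  C        -0.008325   0.008325    0.01665
  E            4.035     0.1316     0.3983
  solve Keq expr → x = 0.008325; check Q = 0.005173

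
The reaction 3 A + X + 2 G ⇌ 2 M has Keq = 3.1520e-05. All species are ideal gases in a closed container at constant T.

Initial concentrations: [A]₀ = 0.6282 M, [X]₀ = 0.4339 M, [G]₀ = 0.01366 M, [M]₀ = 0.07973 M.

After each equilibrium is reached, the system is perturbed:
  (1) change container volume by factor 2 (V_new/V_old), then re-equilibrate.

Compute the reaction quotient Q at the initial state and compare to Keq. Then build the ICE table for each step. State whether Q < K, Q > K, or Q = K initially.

Q₀ = 316.7 vs Keq = 3.1520e-05 ⇒ Q>K, reverse
Step 1:
                  A         X         G         M
  init       0.6282    0.4339   0.01366   0.07973
  Δ          0.1192   0.03975    0.0795   -0.0795
  eq         0.7474    0.4736   0.09316 2.3260e-04
  solve Keq expr → x = -0.03975; check Q = 3.1520e-05
Then change container volume by factor 2 (V_new/V_old).
Step 2:
                  A         X         G         M
  init       0.3737    0.2368   0.04658 1.1630e-04
  Δ       1.3073e-04 4.3576e-05 8.7152e-05 -8.7152e-05
  eq         0.3739    0.2369   0.04667 2.9147e-05
  solve Keq expr → x = -4.3576e-05; check Q = 3.1520e-05

Q₀ = 316.7; Q > K (proceeds reverse)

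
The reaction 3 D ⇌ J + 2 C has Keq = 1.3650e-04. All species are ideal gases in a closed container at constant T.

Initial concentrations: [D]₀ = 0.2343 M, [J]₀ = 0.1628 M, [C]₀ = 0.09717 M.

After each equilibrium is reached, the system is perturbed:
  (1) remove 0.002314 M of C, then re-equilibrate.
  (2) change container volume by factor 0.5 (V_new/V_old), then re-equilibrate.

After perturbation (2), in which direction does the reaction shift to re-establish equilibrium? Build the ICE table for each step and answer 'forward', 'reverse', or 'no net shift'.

Direction: no net shift

Q₀ = 0.1195 vs Keq = 1.3650e-04 ⇒ Q>K, reverse
Step 1:
                    D           J           C
  Initial      0.2343      0.1628     0.09717
  Change       0.1343    -0.04478    -0.08956
  Equil        0.3686       0.118    0.007612
  solve Keq expr → x = -0.04478; check Q = 1.3650e-04
Then remove 0.002314 M of C.
Step 2:
                    D           J           C
  Initial      0.3686       0.118    0.005298
  Change    -0.003268    0.001089    0.002179
  Equil        0.3654      0.1191    0.007476
  solve Keq expr → x = 0.001089; check Q = 1.3650e-04
Then change container volume by factor 0.5 (V_new/V_old).
Step 3:
                    D           J           C
  Initial      0.7307      0.2382     0.01495
  Change            0           0           0
  Equil        0.7307      0.2382     0.01495
  solve Keq expr → x = 0; check Q = 1.3650e-04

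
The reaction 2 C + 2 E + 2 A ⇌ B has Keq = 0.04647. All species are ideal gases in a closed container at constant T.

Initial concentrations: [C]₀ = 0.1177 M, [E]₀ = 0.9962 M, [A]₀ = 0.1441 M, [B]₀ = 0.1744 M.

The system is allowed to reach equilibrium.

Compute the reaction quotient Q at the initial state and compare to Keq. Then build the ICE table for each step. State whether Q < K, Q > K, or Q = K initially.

Q₀ = 610.9 vs Keq = 0.04647 ⇒ Q>K, reverse
Step 1:
                  C         E         A         B
  init       0.1177    0.9962    0.1441    0.1744
  Δ          0.3406    0.3406    0.3406   -0.1703
  eq         0.4583     1.337    0.4847  0.004098
  solve Keq expr → x = -0.1703; check Q = 0.04647

Q₀ = 610.9; Q > K (proceeds reverse)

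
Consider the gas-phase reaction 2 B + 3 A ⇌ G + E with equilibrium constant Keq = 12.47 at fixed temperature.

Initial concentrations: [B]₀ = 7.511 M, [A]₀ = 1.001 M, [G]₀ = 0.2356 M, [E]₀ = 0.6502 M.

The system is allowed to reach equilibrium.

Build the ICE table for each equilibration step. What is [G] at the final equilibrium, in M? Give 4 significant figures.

Q₀ = 0.002707 vs Keq = 12.47 ⇒ Q<K, forward
Step 1:
                  B         A         G         E
  Initial     7.511     1.001    0.2356    0.6502
  Change    -0.6039   -0.9059     0.302     0.302
  Equil       6.907   0.09511    0.5376    0.9522
  solve Keq expr → x = 0.302; check Q = 12.47

[G]_eq = 0.5376 M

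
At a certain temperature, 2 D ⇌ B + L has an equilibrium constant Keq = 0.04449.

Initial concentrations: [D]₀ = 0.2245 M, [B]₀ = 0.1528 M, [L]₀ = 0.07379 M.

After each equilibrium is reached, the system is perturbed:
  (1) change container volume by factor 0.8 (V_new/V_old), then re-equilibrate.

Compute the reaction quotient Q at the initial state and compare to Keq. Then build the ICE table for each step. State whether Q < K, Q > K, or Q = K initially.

Q₀ = 0.2237; Q > K (proceeds reverse)

Q₀ = 0.2237 vs Keq = 0.04449 ⇒ Q>K, reverse
Step 1:
                  D         B         L
  Initial    0.2245    0.1528   0.07379
  Change     0.0769  -0.03845  -0.03845
  Equil      0.3014    0.1144   0.03534
  solve Keq expr → x = -0.03845; check Q = 0.04449
Then change container volume by factor 0.8 (V_new/V_old).
Step 2:
                  D         B         L
  Initial    0.3767    0.1429   0.04418
  Change          0         0         0
  Equil      0.3767    0.1429   0.04418
  solve Keq expr → x = 0; check Q = 0.04449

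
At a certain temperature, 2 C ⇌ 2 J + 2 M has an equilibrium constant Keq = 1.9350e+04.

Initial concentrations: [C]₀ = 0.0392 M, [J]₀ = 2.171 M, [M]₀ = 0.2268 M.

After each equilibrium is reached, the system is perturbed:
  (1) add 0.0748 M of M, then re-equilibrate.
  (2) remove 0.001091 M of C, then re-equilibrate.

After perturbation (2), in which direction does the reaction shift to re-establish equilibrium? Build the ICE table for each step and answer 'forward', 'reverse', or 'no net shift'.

Direction: reverse

Q₀ = 157.8 vs Keq = 1.9350e+04 ⇒ Q<K, forward
Step 1:
                    C           J           M
  Initial      0.0392       2.171      0.2268
  Change     -0.03505     0.03505     0.03505
  Equil      0.004153       2.206      0.2618
  solve Keq expr → x = 0.01752; check Q = 1.9350e+04
Then add 0.0748 M of M.
Step 2:
                    C           J           M
  Initial    0.004153       2.206      0.3366
  Change     0.001165   -0.001165   -0.001165
  Equil      0.005318       2.205      0.3355
  solve Keq expr → x = -5.8248e-04; check Q = 1.9350e+04
Then remove 0.001091 M of C.
Step 3:
                    C           J           M
  Initial    0.004227       2.205      0.3355
  Change     0.001071   -0.001071   -0.001071
  Equil      0.005298       2.204      0.3344
  solve Keq expr → x = -5.3572e-04; check Q = 1.9350e+04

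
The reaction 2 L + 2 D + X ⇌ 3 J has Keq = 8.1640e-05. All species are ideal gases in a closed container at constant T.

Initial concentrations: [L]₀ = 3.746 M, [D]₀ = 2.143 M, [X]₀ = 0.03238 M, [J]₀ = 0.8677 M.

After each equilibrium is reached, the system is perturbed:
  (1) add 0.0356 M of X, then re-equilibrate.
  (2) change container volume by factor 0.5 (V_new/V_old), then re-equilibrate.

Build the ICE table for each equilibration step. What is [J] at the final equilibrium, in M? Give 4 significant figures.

Q₀ = 0.3131 vs Keq = 8.1640e-05 ⇒ Q>K, reverse
Step 1:
                   L          D          X          J
  I            3.746      2.143    0.03238     0.8677
  C           0.4848     0.4848     0.2424    -0.7272
  E            4.231      2.628     0.2748     0.1405
  solve Keq expr → x = -0.2424; check Q = 8.1640e-05
Then add 0.0356 M of X.
Step 2:
                   L          D          X          J
  I            4.231      2.628     0.3104     0.1405
  C        -0.003553  -0.003553  -0.001776   0.005329
  E            4.227      2.624     0.3086     0.1458
  solve Keq expr → x = 0.001776; check Q = 8.1640e-05
Then change container volume by factor 0.5 (V_new/V_old).
Step 3:
                   L          D          X          J
  I            8.455      5.249     0.6172     0.2916
  C         -0.09954   -0.09954   -0.04977     0.1493
  E            8.355      5.149     0.5674     0.4409
  solve Keq expr → x = 0.04977; check Q = 8.1640e-05

[J]_eq = 0.4409 M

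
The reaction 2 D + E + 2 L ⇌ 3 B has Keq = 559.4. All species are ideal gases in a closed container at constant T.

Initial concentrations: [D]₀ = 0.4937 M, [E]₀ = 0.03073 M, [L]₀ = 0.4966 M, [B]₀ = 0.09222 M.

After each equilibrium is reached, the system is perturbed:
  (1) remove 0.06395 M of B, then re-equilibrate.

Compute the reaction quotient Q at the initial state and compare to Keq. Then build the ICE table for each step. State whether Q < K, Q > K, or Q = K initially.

Q₀ = 0.4246 vs Keq = 559.4 ⇒ Q<K, forward
Step 1:
                    D           E           L           B
  Initial      0.4937     0.03073      0.4966     0.09222
  Change     -0.06084    -0.03042    -0.06084     0.09126
  Equil        0.4329  3.1034e-04      0.4358      0.1835
  solve Keq expr → x = 0.03042; check Q = 559.4
Then remove 0.06395 M of B.
Step 2:
                    D           E           L           B
  Initial      0.4329  3.1034e-04      0.4358      0.1195
  Change  -4.4547e-04 -2.2274e-04 -4.4547e-04  6.6821e-04
  Equil        0.4324  8.7609e-05      0.4353      0.1202
  solve Keq expr → x = 2.2274e-04; check Q = 559.4

Q₀ = 0.4246; Q < K (proceeds forward)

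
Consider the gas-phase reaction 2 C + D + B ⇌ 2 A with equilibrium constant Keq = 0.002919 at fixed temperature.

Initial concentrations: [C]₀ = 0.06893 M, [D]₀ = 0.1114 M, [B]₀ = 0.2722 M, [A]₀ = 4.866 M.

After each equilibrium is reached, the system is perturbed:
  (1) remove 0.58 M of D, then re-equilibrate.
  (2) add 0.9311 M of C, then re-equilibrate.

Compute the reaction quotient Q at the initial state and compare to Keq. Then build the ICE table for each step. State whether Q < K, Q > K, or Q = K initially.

Q₀ = 1.6434e+05; Q > K (proceeds reverse)

Q₀ = 1.6434e+05 vs Keq = 0.002919 ⇒ Q>K, reverse
Step 1:
                    C           D           B           A
  Initial     0.06893      0.1114      0.2722       4.866
  Change        4.311       2.155       2.155      -4.311
  Equil          4.38       2.267       2.428      0.5551
  solve Keq expr → x = -2.155; check Q = 0.002919
Then remove 0.58 M of D.
Step 2:
                    C           D           B           A
  Initial        4.38       1.687       2.428      0.5551
  Change      0.06193     0.03096     0.03096    -0.06193
  Equil         4.442       1.718       2.459      0.4932
  solve Keq expr → x = -0.03096; check Q = 0.002919
Then add 0.9311 M of C.
Step 3:
                    C           D           B           A
  Initial       5.373       1.718       2.459      0.4932
  Change     -0.08229    -0.04115    -0.04115     0.08229
  Equil         5.291       1.677       2.417      0.5755
  solve Keq expr → x = 0.04115; check Q = 0.002919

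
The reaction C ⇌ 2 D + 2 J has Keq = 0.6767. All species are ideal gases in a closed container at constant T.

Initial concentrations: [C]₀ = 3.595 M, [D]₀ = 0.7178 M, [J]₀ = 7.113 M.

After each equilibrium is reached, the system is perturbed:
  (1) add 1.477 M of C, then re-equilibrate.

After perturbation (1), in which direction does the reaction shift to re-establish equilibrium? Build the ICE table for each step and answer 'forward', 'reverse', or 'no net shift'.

Q₀ = 7.251 vs Keq = 0.6767 ⇒ Q>K, reverse
Step 1:
                  C         D         J
  init        3.595    0.7178     7.113
  Δ          0.2376   -0.4752   -0.4752
  eq          3.833    0.2426     6.638
  solve Keq expr → x = -0.2376; check Q = 0.6767
Then add 1.477 M of C.
Step 2:
                  C         D         J
  init         5.31    0.2426     6.638
  Δ        -0.02033   0.04067   0.04067
  eq          5.289    0.2833     6.678
  solve Keq expr → x = 0.02033; check Q = 0.6767

Direction: forward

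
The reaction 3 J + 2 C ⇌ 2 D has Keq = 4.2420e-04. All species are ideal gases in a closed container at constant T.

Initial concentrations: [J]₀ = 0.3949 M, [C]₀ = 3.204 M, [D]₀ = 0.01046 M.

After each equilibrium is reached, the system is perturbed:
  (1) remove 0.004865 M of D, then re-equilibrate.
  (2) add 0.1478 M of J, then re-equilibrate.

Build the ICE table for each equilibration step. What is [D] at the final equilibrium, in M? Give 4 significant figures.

[D]_eq = 0.02423 M

Q₀ = 1.7307e-04 vs Keq = 4.2420e-04 ⇒ Q<K, forward
Step 1:
                    J           C           D
  Initial      0.3949       3.204     0.01046
  Change    -0.008084   -0.005389    0.005389
  Equil        0.3868       3.199     0.01585
  solve Keq expr → x = 0.002695; check Q = 4.2420e-04
Then remove 0.004865 M of D.
Step 2:
                    J           C           D
  Initial      0.3868       3.199     0.01098
  Change    -0.006655   -0.004436    0.004436
  Equil        0.3802       3.194     0.01542
  solve Keq expr → x = 0.002218; check Q = 4.2420e-04
Then add 0.1478 M of J.
Step 3:
                    J           C           D
  Initial       0.528       3.194     0.01542
  Change     -0.01321   -0.008809    0.008809
  Equil        0.5147       3.185     0.02423
  solve Keq expr → x = 0.004404; check Q = 4.2420e-04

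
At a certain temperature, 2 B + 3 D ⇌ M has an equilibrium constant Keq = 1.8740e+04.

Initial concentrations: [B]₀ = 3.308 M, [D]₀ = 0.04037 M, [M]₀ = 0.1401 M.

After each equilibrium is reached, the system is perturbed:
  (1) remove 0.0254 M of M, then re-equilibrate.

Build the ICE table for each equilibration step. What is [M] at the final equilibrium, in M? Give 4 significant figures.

Q₀ = 194.6 vs Keq = 1.8740e+04 ⇒ Q<K, forward
Step 1:
                    B           D           M
  init          3.308     0.04037      0.1401
  Δ          -0.02087    -0.03131     0.01044
  eq            3.287    0.009059      0.1505
  solve Keq expr → x = 0.01044; check Q = 1.8740e+04
Then remove 0.0254 M of M.
Step 2:
                    B           D           M
  init          3.287    0.009059      0.1251
  Δ       -3.5768e-04 -5.3652e-04  1.7884e-04
  eq            3.287    0.008522      0.1253
  solve Keq expr → x = 1.7884e-04; check Q = 1.8740e+04

[M]_eq = 0.1253 M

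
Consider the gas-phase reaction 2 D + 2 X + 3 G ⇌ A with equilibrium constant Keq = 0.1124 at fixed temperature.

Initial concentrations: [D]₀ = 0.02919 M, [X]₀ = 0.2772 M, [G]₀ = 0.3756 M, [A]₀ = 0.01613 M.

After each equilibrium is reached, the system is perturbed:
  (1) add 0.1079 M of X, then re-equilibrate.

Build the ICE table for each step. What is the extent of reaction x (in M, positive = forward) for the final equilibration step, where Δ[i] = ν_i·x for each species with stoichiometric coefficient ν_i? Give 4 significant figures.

Q₀ = 4649 vs Keq = 0.1124 ⇒ Q>K, reverse
Step 1:
                  D         X         G         A
  init      0.02919    0.2772    0.3756   0.01613
  Δ         0.03225   0.03225   0.04838  -0.01613
  eq        0.06144    0.3095     0.424 3.0971e-06
  solve Keq expr → x = -0.01613; check Q = 0.1124
Then add 0.1079 M of X.
Step 2:
                  D         X         G         A
  init      0.06144    0.4174     0.424 3.0971e-06
  Δ       -5.0699e-06 -5.0699e-06 -7.6048e-06 2.5349e-06
  eq        0.06144    0.4173     0.424 5.6320e-06
  solve Keq expr → x = 2.5349e-06; check Q = 0.1124

x = 2.5349e-06 M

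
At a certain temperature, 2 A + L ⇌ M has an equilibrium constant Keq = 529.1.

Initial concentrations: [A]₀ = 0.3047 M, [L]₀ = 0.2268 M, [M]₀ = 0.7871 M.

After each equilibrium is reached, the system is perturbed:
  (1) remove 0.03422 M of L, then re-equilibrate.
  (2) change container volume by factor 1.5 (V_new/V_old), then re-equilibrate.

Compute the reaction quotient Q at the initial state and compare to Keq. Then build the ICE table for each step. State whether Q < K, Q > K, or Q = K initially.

Q₀ = 37.38 vs Keq = 529.1 ⇒ Q<K, forward
Step 1:
                    A           L           M
  init         0.3047      0.2268      0.7871
  Δ           -0.1918     -0.0959      0.0959
  eq           0.1129      0.1309       0.883
  solve Keq expr → x = 0.0959; check Q = 529.1
Then remove 0.03422 M of L.
Step 2:
                    A           L           M
  init         0.1129     0.09668       0.883
  Δ           0.01359    0.006797   -0.006797
  eq           0.1265      0.1035      0.8762
  solve Keq expr → x = -0.006797; check Q = 529.1
Then change container volume by factor 1.5 (V_new/V_old).
Step 3:
                    A           L           M
  init        0.08434     0.06899      0.5841
  Δ           0.02916     0.01458    -0.01458
  eq           0.1135     0.08357      0.5696
  solve Keq expr → x = -0.01458; check Q = 529.1

Q₀ = 37.38; Q < K (proceeds forward)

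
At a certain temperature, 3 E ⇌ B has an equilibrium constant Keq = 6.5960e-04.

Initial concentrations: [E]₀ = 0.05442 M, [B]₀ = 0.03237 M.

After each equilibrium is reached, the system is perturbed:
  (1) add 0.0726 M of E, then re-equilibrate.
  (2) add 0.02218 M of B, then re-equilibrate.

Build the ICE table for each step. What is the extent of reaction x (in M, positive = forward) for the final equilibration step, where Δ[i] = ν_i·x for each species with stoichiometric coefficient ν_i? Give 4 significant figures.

x = -0.02217 M

Q₀ = 200.8 vs Keq = 6.5960e-04 ⇒ Q>K, reverse
Step 1:
                  E         B
  init      0.05442   0.03237
  Δ          0.0971  -0.03237
  eq         0.1515 2.2947e-06
  solve Keq expr → x = -0.03237; check Q = 6.5960e-04
Then add 0.0726 M of E.
Step 2:
                  E         B
  init       0.2241 2.2947e-06
  Δ       -1.5389e-05 5.1296e-06
  eq         0.2241 7.4242e-06
  solve Keq expr → x = 5.1296e-06; check Q = 6.5960e-04
Then add 0.02218 M of B.
Step 3:
                  E         B
  init       0.2241   0.02219
  Δ         0.06651  -0.02217
  eq         0.2906 1.6191e-05
  solve Keq expr → x = -0.02217; check Q = 6.5960e-04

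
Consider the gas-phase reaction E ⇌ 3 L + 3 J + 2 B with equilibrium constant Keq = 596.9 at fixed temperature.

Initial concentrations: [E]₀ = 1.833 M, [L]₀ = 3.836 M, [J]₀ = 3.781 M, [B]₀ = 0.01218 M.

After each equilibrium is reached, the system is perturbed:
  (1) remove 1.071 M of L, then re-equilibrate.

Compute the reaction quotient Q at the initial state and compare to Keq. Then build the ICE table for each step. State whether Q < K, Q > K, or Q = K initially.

Q₀ = 0.2469 vs Keq = 596.9 ⇒ Q<K, forward
Step 1:
                  E         L         J         B
  init        1.833     3.836     3.781   0.01218
  Δ         -0.1834    0.5502    0.5502    0.3668
  eq           1.65     4.386     4.331     0.379
  solve Keq expr → x = 0.1834; check Q = 596.9
Then remove 1.071 M of L.
Step 2:
                  E         L         J         B
  init         1.65     3.315     4.331     0.379
  Δ        -0.05787    0.1736    0.1736    0.1157
  eq          1.592     3.489     4.505    0.4947
  solve Keq expr → x = 0.05787; check Q = 596.9

Q₀ = 0.2469; Q < K (proceeds forward)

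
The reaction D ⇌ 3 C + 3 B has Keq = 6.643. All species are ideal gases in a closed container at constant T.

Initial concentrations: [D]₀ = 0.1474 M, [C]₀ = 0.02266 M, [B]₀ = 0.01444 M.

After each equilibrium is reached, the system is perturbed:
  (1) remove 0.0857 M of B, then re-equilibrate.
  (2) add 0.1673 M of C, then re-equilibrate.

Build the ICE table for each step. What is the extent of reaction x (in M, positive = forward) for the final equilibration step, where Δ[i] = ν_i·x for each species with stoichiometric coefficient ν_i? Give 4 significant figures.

Q₀ = 2.3768e-10 vs Keq = 6.643 ⇒ Q<K, forward
Step 1:
                   D          C          B
  I           0.1474    0.02266    0.01444
  C           -0.146     0.4381     0.4381
  E         0.001365     0.4608     0.4525
  solve Keq expr → x = 0.146; check Q = 6.643
Then remove 0.0857 M of B.
Step 2:
                   D          C          B
  I         0.001365     0.4608     0.3668
  C       -6.1778e-04   0.001853   0.001853
  E       7.4700e-04     0.4626     0.3687
  solve Keq expr → x = 6.1778e-04; check Q = 6.643
Then add 0.1673 M of C.
Step 3:
                   D          C          B
  I       7.4700e-04     0.6299     0.3687
  C         0.001063  -0.003188  -0.003188
  E          0.00181     0.6267     0.3655
  solve Keq expr → x = -0.001063; check Q = 6.643

x = -0.001063 M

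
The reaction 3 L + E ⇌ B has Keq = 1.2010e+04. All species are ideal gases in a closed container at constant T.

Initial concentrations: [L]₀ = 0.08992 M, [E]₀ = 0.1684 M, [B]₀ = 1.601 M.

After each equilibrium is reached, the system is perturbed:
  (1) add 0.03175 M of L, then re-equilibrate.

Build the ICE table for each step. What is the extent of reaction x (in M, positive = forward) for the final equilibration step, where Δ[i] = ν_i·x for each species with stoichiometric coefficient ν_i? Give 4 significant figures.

x = 0.009894 M

Q₀ = 1.3076e+04 vs Keq = 1.2010e+04 ⇒ Q>K, reverse
Step 1:
                  L         E         B
  Initial   0.08992    0.1684     1.601
  Change   0.002423 8.0760e-04 -8.0760e-04
  Equil     0.09234    0.1692       1.6
  solve Keq expr → x = -8.0760e-04; check Q = 1.2010e+04
Then add 0.03175 M of L.
Step 2:
                  L         E         B
  Initial    0.1241    0.1692       1.6
  Change   -0.02968 -0.009894  0.009894
  Equil     0.09441    0.1593      1.61
  solve Keq expr → x = 0.009894; check Q = 1.2010e+04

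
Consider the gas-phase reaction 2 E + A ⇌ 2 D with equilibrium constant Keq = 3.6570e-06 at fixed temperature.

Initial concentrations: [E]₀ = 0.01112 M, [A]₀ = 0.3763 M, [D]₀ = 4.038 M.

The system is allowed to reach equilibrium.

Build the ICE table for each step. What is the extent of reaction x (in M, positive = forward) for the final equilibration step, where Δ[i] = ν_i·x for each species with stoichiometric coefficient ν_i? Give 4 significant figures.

Q₀ = 3.5042e+05 vs Keq = 3.6570e-06 ⇒ Q>K, reverse
Step 1:
                  E         A         D
  Initial   0.01112    0.3763     4.038
  Change      4.026     2.013    -4.026
  Equil       4.037     2.389   0.01193
  solve Keq expr → x = -2.013; check Q = 3.6570e-06

x = -2.013 M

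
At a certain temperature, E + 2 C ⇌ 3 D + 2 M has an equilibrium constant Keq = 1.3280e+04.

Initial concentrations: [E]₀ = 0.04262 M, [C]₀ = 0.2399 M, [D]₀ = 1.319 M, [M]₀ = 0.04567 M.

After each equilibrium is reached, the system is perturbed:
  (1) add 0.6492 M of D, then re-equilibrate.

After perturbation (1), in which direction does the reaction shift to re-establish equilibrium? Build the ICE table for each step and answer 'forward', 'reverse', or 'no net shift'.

Direction: reverse

Q₀ = 1.951 vs Keq = 1.3280e+04 ⇒ Q<K, forward
Step 1:
                   E          C          D          M
  I          0.04262     0.2399      1.319    0.04567
  C         -0.04246   -0.08492     0.1274    0.08492
  E       1.6176e-04      0.155      1.446     0.1306
  solve Keq expr → x = 0.04246; check Q = 1.3280e+04
Then add 0.6492 M of D.
Step 2:
                   E          C          D          M
  I       1.6176e-04      0.155      2.096     0.1306
  C       3.2071e-04 6.4143e-04 -9.6214e-04 -6.4143e-04
  E       4.8247e-04     0.1556      2.095     0.1299
  solve Keq expr → x = -3.2071e-04; check Q = 1.3280e+04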